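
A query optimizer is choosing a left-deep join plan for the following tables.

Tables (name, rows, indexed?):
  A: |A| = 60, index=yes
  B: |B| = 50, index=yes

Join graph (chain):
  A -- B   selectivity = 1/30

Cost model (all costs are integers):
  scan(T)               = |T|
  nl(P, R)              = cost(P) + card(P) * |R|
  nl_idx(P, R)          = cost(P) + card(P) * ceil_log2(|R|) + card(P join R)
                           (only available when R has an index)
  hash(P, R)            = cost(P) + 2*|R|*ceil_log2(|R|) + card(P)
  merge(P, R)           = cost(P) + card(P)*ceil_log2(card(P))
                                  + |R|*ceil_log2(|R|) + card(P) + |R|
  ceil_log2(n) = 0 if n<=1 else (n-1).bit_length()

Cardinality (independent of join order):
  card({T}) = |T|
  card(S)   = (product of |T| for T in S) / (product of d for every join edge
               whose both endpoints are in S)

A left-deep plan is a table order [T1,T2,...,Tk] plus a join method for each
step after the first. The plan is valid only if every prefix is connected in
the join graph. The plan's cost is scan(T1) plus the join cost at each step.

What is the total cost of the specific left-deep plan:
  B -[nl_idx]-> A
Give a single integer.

450

step 1: scan B: cost=50, card=50
step 2: join A via nl_idx
    card(P join A) = 50*60/(30) = 100
    cost = 50 + 50*6 + 100 = 450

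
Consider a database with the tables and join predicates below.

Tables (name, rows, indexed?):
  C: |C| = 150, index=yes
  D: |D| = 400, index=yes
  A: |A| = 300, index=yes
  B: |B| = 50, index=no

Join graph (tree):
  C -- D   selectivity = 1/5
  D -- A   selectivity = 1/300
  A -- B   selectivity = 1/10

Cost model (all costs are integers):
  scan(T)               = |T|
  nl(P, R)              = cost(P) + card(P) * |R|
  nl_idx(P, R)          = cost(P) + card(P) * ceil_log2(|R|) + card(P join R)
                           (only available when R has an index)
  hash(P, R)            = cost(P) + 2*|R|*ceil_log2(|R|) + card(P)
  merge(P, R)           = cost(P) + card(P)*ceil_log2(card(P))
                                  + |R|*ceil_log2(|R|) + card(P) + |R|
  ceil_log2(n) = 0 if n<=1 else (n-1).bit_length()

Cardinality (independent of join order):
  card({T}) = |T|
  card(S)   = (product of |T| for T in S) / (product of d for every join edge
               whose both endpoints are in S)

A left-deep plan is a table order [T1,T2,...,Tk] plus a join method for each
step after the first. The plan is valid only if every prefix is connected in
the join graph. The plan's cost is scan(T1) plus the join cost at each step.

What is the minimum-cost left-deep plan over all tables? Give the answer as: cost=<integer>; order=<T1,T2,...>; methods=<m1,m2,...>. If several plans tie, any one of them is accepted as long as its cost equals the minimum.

cost=8800; order=A,D,B,C; methods=nl_idx,hash,hash

Selinger DP (subsets sized 1..n):
  {C}: scan cost=150, card=150
  {D}: scan cost=400, card=400
  {A}: scan cost=300, card=300
  {B}: scan cost=50, card=50
  {CD}: card=12000; try (C,hash)→3200, (D,merge)→5500, (C,merge)→5750, (D,hash)→7500, (D,nl_idx)→13500, (C,nl_idx)→15600 …(+2); best=3200 via (C,hash)
  {AD}: card=400; try (D,nl_idx)→3400, (A,nl_idx)→4400, (A,hash)→6200, (D,merge)→7300, (A,merge)→7400, (D,hash)→7800 …(+2); best=3400 via (D,nl_idx)
  {AB}: card=1500; try (B,hash)→1200, (A,nl_idx)→2000, (A,merge)→3400, (B,merge)→3650, (A,hash)→5500, (A,nl)→15050 …(+1); best=1200 via (B,hash)
  {ACD}: card=12000; try (C,hash)→6200, (C,merge)→8750, (C,nl_idx)→18600, (A,hash)→20600, (C,nl)→63400, (A,nl_idx)→123200 …(+2); best=6200 via (C,hash)
  {ABD}: card=2000; try (B,hash)→4400, (B,merge)→7750, (D,hash)→9900, (D,nl_idx)→16700, (D,merge)→23200, (B,nl)→23400 …(+1); best=4400 via (B,hash)
  {ABCD}: card=60000; try (C,hash)→8800, (B,hash)→18800, (C,merge)→29750, (C,nl_idx)→80400, (B,merge)→186550, (C,nl)→304400 …(+1); best=8800 via (C,hash)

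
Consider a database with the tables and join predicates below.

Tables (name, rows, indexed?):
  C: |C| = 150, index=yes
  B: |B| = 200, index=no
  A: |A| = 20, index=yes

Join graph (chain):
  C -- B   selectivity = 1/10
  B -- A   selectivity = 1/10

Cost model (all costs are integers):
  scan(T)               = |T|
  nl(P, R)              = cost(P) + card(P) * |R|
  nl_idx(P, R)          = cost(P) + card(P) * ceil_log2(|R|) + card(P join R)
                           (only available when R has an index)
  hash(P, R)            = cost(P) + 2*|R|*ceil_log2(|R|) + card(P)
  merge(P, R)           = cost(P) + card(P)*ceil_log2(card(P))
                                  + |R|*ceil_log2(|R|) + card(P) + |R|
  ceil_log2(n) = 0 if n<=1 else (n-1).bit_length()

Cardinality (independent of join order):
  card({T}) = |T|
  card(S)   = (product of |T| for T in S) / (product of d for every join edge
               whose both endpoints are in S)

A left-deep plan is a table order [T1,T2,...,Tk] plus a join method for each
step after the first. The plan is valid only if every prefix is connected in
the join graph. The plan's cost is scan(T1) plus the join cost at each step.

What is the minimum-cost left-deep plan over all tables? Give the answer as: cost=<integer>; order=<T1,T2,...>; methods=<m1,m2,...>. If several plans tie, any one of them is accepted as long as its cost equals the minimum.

cost=3400; order=B,A,C; methods=hash,hash

Selinger DP (subsets sized 1..n):
  {C}: scan cost=150, card=150
  {B}: scan cost=200, card=200
  {A}: scan cost=20, card=20
  {BC}: card=3000; try (C,hash)→2800, (B,merge)→3300, (C,merge)→3350, (B,hash)→3500, (C,nl_idx)→4800, (B,nl)→30150 …(+1); best=2800 via (C,hash)
  {AB}: card=400; try (A,hash)→600, (A,nl_idx)→1600, (B,merge)→1940, (A,merge)→2120, (B,hash)→3240, (B,nl)→4020 …(+1); best=600 via (A,hash)
  {ABC}: card=6000; try (C,hash)→3400, (C,merge)→5950, (A,hash)→6000, (C,nl_idx)→9800, (A,nl_idx)→23800, (A,merge)→41920 …(+2); best=3400 via (C,hash)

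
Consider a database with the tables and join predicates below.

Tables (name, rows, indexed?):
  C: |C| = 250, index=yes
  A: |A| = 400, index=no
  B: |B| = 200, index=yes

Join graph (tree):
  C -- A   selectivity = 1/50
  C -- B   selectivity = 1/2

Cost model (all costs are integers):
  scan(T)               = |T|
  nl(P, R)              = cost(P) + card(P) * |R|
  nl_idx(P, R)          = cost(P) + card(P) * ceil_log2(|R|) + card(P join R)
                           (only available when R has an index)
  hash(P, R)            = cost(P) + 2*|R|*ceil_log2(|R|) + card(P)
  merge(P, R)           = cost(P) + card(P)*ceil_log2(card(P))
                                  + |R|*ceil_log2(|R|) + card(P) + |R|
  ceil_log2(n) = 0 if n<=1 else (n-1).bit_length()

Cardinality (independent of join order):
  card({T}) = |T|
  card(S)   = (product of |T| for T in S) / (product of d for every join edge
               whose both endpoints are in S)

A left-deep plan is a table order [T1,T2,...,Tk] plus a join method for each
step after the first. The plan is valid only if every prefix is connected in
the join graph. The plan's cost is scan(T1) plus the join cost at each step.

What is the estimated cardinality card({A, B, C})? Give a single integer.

200000

Tables in S: A(400), B(200), C(250)
Edges inside S: C-A(d=50), C-B(d=2)
numerator = 400 * 200 * 250 = 20000000
denominator = 50 * 2 = 100
card(S) = 20000000 / 100 = 200000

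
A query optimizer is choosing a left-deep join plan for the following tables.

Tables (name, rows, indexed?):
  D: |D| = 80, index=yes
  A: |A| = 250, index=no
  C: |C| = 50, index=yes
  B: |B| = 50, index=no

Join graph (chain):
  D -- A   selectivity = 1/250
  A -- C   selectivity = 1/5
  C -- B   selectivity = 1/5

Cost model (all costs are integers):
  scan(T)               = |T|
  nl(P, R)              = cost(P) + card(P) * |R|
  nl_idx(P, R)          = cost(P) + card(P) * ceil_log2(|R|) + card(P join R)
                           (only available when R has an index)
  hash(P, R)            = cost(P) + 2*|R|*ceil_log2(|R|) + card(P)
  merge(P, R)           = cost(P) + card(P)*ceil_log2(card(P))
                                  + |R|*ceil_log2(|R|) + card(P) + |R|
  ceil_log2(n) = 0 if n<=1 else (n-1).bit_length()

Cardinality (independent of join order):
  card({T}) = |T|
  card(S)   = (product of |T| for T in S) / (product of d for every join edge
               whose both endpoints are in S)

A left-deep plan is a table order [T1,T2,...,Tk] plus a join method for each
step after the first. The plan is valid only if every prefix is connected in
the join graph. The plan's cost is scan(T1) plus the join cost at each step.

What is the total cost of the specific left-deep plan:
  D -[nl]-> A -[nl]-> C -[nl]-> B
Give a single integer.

64080

step 1: scan D: cost=80, card=80
step 2: join A via nl
    card(P join A) = 80*250/(250) = 80
    cost = 80 + 80*250 = 20080
step 3: join C via nl
    card(P join C) = 80*50/(5) = 800
    cost = 20080 + 80*50 = 24080
step 4: join B via nl
    card(P join B) = 800*50/(5) = 8000
    cost = 24080 + 800*50 = 64080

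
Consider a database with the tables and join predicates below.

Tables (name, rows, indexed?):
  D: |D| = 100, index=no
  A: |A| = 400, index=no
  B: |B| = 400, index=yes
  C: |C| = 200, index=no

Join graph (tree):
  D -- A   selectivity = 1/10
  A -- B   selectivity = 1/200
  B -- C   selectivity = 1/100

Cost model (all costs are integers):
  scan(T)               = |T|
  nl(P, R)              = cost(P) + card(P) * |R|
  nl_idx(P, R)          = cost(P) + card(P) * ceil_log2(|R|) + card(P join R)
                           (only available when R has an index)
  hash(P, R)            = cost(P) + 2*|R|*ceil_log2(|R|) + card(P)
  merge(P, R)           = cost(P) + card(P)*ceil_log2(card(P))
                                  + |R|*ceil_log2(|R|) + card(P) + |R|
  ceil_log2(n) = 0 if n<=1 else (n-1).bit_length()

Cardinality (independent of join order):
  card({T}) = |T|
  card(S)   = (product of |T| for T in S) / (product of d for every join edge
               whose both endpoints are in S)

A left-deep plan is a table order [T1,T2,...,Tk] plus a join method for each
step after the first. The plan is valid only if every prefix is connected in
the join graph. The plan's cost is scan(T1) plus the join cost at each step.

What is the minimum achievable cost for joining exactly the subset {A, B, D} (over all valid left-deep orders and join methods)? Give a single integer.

7000

Selinger DP over subsets of {A,B,D}:
  {D}: scan cost=100, card=100
  {A}: scan cost=400, card=400
  {B}: scan cost=400, card=400
  {AD}: card=4000; try (D,hash)→2200, (A,merge)→4900, (D,merge)→5200, (A,hash)→7400, (A,nl)→40100, (D,nl)→40400; best=2200 via (D,hash)
  {AB}: card=800; try (B,nl_idx)→4800, (B,hash)→8000, (A,hash)→8000, (B,merge)→8400, (A,merge)→8400, (B,nl)→160400 …(+1); best=4800 via (B,nl_idx)
  {ABD}: card=8000; try (D,hash)→7000, (B,hash)→13400, (D,merge)→14400, (B,nl_idx)→46200, (B,merge)→58200, (D,nl)→84800 …(+1); best=7000 via (D,hash)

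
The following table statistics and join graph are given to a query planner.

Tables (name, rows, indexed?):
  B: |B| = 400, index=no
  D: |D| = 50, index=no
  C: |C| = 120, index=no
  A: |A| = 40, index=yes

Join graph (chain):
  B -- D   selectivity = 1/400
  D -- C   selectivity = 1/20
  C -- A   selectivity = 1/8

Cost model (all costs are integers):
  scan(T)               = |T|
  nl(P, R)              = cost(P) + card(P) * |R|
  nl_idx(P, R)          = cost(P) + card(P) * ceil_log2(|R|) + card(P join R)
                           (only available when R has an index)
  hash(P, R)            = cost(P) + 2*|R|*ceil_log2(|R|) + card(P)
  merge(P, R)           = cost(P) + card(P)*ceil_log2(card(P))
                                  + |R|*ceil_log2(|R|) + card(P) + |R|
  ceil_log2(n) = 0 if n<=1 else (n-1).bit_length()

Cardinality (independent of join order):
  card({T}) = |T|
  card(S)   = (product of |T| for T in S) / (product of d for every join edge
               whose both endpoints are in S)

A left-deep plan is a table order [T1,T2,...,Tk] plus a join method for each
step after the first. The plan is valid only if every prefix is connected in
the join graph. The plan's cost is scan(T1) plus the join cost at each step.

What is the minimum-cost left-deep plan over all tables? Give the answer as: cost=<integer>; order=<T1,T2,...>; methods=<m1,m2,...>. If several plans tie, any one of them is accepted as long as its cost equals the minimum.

cost=3490; order=B,D,C,A; methods=hash,merge,hash

Selinger DP (subsets sized 1..n):
  {B}: scan cost=400, card=400
  {D}: scan cost=50, card=50
  {C}: scan cost=120, card=120
  {A}: scan cost=40, card=40
  {BD}: card=50; try (D,hash)→1400, (B,merge)→4400, (D,merge)→4750, (B,hash)→7300, (B,nl)→20050, (D,nl)→20400; best=1400 via (D,hash)
  {CD}: card=300; try (D,hash)→840, (C,merge)→1360, (D,merge)→1430, (C,hash)→1780, (C,nl)→6050, (D,nl)→6120; best=840 via (D,hash)
  {AC}: card=600; try (A,hash)→720, (C,merge)→1280, (A,merge)→1360, (A,nl_idx)→1440, (C,hash)→1760, (C,nl)→4840 …(+1); best=720 via (A,hash)
  {BCD}: card=300; try (C,merge)→2710, (C,hash)→3130, (C,nl)→7400, (B,merge)→7840, (B,hash)→8340, (B,nl)→120840; best=2710 via (C,merge)
  {ACD}: card=1500; try (A,hash)→1620, (D,hash)→1920, (A,merge)→4120, (A,nl_idx)→4140, (D,merge)→7670, (A,nl)→12840 …(+1); best=1620 via (A,hash)
  {ABCD}: card=1500; try (A,hash)→3490, (A,merge)→5990, (A,nl_idx)→6010, (B,hash)→10320, (A,nl)→14710, (B,merge)→23620 …(+1); best=3490 via (A,hash)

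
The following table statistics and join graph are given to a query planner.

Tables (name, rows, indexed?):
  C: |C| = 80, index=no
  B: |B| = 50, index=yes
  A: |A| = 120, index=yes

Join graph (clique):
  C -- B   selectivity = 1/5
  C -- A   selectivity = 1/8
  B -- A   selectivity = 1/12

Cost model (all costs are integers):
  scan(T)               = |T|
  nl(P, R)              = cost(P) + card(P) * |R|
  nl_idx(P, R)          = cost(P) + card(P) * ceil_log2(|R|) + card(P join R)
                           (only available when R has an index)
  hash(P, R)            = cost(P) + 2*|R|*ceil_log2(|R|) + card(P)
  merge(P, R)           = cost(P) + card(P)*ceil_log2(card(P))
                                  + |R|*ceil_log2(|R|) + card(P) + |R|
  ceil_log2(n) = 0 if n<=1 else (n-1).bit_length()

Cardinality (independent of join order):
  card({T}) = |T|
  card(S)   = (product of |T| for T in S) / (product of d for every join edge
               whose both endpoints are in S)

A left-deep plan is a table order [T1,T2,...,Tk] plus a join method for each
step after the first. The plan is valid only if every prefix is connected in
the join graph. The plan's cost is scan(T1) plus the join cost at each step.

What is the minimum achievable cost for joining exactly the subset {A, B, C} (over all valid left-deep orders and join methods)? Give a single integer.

2460

Selinger DP over subsets of {A,B,C}:
  {C}: scan cost=80, card=80
  {B}: scan cost=50, card=50
  {A}: scan cost=120, card=120
  {BC}: card=800; try (B,hash)→760, (C,merge)→1040, (B,merge)→1070, (C,hash)→1220, (B,nl_idx)→1360, (C,nl)→4050 …(+1); best=760 via (B,hash)
  {AC}: card=1200; try (C,hash)→1360, (A,merge)→1680, (C,merge)→1720, (A,hash)→1840, (A,nl_idx)→1840, (A,nl)→9680 …(+1); best=1360 via (C,hash)
  {AB}: card=500; try (B,hash)→840, (A,nl_idx)→900, (B,nl_idx)→1340, (A,merge)→1360, (B,merge)→1430, (A,hash)→1780 …(+2); best=840 via (B,hash)
  {ABC}: card=1000; try (C,hash)→2460, (B,hash)→3160, (A,hash)→3240, (C,merge)→6480, (A,nl_idx)→7360, (B,nl_idx)→9560 …(+5); best=2460 via (C,hash)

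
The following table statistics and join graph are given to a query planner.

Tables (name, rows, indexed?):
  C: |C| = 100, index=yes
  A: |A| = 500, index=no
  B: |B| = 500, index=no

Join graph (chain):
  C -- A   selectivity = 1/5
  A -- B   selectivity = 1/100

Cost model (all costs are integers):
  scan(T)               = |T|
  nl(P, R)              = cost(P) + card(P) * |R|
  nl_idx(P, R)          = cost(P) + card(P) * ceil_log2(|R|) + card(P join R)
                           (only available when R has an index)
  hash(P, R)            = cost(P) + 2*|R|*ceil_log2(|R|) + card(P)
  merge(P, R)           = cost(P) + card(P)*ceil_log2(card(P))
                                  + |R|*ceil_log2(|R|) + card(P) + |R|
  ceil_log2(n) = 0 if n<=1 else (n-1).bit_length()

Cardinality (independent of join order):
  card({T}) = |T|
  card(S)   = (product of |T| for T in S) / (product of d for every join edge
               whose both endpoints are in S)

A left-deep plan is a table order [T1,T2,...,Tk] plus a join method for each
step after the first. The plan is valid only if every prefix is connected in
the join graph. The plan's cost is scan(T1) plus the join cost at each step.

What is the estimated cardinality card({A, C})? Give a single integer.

10000

Tables in S: A(500), C(100)
Edges inside S: C-A(d=5)
numerator = 500 * 100 = 50000
denominator = 5 = 5
card(S) = 50000 / 5 = 10000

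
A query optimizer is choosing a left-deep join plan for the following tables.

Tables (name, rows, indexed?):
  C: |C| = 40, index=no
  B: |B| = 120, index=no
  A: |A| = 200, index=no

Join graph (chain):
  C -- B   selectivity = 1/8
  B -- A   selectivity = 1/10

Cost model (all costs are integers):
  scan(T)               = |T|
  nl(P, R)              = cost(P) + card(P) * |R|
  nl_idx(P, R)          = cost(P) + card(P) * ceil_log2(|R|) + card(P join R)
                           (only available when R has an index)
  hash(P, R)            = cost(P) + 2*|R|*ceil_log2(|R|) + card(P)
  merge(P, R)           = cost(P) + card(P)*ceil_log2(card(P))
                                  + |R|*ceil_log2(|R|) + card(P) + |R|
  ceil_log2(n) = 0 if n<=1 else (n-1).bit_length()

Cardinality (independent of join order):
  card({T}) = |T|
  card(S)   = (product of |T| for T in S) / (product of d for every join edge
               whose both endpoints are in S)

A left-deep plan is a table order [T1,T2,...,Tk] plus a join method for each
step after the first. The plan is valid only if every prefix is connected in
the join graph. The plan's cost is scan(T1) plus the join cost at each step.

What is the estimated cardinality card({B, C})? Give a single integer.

Tables in S: B(120), C(40)
Edges inside S: C-B(d=8)
numerator = 120 * 40 = 4800
denominator = 8 = 8
card(S) = 4800 / 8 = 600

600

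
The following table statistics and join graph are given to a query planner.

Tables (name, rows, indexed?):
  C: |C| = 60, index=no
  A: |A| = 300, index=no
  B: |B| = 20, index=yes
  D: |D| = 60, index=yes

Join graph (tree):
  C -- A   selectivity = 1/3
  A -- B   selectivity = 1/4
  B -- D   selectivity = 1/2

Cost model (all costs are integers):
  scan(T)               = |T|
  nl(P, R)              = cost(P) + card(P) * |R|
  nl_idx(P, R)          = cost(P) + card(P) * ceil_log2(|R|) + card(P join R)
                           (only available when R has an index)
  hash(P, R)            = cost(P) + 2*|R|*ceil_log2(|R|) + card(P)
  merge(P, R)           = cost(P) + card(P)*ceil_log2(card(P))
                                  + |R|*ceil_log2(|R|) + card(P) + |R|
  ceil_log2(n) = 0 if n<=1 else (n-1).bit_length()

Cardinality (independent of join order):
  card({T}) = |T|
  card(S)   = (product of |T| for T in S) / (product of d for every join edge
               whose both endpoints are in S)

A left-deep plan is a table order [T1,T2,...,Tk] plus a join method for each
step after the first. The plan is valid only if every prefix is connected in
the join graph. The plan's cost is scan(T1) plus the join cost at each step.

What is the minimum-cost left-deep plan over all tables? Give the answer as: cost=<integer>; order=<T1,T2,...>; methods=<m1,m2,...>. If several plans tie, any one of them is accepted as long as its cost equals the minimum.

Selinger DP (subsets sized 1..n):
  {C}: scan cost=60, card=60
  {A}: scan cost=300, card=300
  {B}: scan cost=20, card=20
  {D}: scan cost=60, card=60
  {AC}: card=6000; try (C,hash)→1320, (A,merge)→3480, (C,merge)→3720, (A,hash)→5520, (A,nl)→18060, (C,nl)→18300; best=1320 via (C,hash)
  {AB}: card=1500; try (B,hash)→800, (A,merge)→3140, (B,nl_idx)→3300, (B,merge)→3420, (A,hash)→5440, (A,nl)→6020 …(+1); best=800 via (B,hash)
  {BD}: card=600; try (B,hash)→320, (D,merge)→560, (B,merge)→600, (D,nl_idx)→740, (D,hash)→760, (B,nl_idx)→960 …(+2); best=320 via (B,hash)
  {ABC}: card=30000; try (C,hash)→3020, (B,hash)→7520, (C,merge)→19220, (B,nl_idx)→61320, (B,merge)→85440, (C,nl)→90800 …(+1); best=3020 via (C,hash)
  {ABD}: card=45000; try (D,hash)→3020, (A,hash)→6320, (A,merge)→9920, (D,merge)→19220, (D,nl_idx)→54800, (D,nl)→90800 …(+1); best=3020 via (D,hash)
  {ABCD}: card=900000; try (D,hash)→33740, (C,hash)→48740, (D,merge)→483440, (C,merge)→768440, (D,nl_idx)→1083020, (D,nl)→1803020 …(+1); best=33740 via (D,hash)

cost=33740; order=A,B,C,D; methods=hash,hash,hash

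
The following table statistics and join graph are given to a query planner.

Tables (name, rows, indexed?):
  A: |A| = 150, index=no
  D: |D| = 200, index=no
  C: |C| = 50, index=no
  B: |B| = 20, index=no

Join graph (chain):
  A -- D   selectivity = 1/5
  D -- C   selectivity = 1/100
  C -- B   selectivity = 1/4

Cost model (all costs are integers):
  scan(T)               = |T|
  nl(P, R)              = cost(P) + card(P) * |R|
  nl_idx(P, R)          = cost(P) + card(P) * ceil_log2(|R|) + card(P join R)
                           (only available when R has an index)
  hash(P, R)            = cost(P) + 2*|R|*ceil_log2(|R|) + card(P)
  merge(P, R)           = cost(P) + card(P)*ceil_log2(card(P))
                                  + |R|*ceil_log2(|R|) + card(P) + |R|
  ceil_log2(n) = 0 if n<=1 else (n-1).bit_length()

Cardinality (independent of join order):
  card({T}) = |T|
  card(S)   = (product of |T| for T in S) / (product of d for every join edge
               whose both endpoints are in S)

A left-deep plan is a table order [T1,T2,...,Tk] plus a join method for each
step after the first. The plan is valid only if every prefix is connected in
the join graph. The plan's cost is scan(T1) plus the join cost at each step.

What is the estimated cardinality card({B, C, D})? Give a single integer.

Tables in S: B(20), C(50), D(200)
Edges inside S: D-C(d=100), C-B(d=4)
numerator = 20 * 50 * 200 = 200000
denominator = 100 * 4 = 400
card(S) = 200000 / 400 = 500

500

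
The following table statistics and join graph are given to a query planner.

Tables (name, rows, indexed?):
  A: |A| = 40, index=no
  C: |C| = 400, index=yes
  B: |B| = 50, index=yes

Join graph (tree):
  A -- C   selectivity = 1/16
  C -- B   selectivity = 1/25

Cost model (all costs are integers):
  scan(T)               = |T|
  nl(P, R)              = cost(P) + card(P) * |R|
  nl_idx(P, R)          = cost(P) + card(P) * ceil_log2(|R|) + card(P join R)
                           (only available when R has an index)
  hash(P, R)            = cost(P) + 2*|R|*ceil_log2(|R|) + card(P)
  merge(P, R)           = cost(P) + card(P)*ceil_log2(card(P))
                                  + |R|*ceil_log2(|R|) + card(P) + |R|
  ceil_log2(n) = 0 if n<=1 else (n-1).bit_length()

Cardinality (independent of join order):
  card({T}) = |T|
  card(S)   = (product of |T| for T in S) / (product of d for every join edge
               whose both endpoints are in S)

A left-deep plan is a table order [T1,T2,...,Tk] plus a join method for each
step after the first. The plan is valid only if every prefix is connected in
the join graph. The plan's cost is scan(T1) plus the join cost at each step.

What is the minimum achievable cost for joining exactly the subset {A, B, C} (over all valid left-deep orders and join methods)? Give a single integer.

Selinger DP over subsets of {A,B,C}:
  {A}: scan cost=40, card=40
  {C}: scan cost=400, card=400
  {B}: scan cost=50, card=50
  {AC}: card=1000; try (A,hash)→1280, (C,nl_idx)→1400, (C,merge)→4320, (A,merge)→4680, (C,hash)→7280, (C,nl)→16040 …(+1); best=1280 via (A,hash)
  {BC}: card=800; try (C,nl_idx)→1300, (B,hash)→1400, (B,nl_idx)→3600, (C,merge)→4400, (B,merge)→4750, (C,hash)→7300 …(+2); best=1300 via (C,nl_idx)
  {ABC}: card=2000; try (A,hash)→2580, (B,hash)→2880, (B,nl_idx)→9280, (A,merge)→10380, (B,merge)→12630, (A,nl)→33300 …(+1); best=2580 via (A,hash)

2580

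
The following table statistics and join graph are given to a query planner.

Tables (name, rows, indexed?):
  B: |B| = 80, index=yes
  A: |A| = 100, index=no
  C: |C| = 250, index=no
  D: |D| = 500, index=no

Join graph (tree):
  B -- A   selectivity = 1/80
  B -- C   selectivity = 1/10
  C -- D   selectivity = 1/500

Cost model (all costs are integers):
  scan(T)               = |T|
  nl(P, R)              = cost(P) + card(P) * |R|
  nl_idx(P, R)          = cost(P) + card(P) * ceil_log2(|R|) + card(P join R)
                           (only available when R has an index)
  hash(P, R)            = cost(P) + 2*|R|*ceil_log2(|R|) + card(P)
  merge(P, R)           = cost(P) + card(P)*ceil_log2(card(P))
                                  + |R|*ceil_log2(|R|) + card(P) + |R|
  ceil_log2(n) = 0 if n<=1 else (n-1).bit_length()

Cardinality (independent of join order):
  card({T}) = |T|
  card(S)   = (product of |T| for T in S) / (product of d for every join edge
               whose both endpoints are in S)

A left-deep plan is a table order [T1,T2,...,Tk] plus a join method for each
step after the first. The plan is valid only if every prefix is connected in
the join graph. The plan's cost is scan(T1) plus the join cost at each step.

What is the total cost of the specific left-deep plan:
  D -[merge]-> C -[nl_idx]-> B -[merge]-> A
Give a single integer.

36300

step 1: scan D: cost=500, card=500
step 2: join C via merge
    card(P join C) = 500*250/(500) = 250
    cost = 500 + 500*9 + 250*8 + 500 + 250 = 7750
step 3: join B via nl_idx
    card(P join B) = 250*80/(10) = 2000
    cost = 7750 + 250*7 + 2000 = 11500
step 4: join A via merge
    card(P join A) = 2000*100/(80) = 2500
    cost = 11500 + 2000*11 + 100*7 + 2000 + 100 = 36300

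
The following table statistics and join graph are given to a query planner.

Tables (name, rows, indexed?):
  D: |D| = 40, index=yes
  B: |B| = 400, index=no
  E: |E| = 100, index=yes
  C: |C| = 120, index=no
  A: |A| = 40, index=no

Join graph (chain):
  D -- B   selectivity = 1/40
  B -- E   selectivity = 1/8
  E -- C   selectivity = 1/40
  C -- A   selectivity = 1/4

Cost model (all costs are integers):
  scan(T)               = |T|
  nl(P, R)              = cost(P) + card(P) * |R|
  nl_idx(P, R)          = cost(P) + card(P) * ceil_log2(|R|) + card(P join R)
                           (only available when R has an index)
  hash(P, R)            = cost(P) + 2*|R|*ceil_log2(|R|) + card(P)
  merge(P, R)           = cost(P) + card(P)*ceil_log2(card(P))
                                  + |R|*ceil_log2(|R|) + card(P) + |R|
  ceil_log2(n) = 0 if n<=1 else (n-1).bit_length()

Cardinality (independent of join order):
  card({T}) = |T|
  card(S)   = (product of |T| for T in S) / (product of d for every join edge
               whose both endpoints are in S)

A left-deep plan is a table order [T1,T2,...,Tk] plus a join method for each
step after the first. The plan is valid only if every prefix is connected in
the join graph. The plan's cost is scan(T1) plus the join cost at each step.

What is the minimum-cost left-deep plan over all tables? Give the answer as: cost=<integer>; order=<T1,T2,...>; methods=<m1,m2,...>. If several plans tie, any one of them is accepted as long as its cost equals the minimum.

Selinger DP (subsets sized 1..n):
  {D}: scan cost=40, card=40
  {B}: scan cost=400, card=400
  {E}: scan cost=100, card=100
  {C}: scan cost=120, card=120
  {A}: scan cost=40, card=40
  {BD}: card=400; try (D,hash)→1280, (D,nl_idx)→3200, (B,merge)→4320, (D,merge)→4680, (B,hash)→7280, (B,nl)→16040 …(+1); best=1280 via (D,hash)
  {BE}: card=5000; try (E,hash)→2200, (B,merge)→4900, (E,merge)→5200, (B,hash)→7400, (E,nl_idx)→8200, (B,nl)→40100 …(+1); best=2200 via (E,hash)
  {CE}: card=300; try (E,nl_idx)→1260, (E,hash)→1640, (C,merge)→1860, (E,merge)→1880, (C,hash)→1880, (C,nl)→12100 …(+1); best=1260 via (E,nl_idx)
  {AC}: card=1200; try (A,hash)→720, (C,merge)→1280, (A,merge)→1360, (C,hash)→1760, (C,nl)→4840, (A,nl)→4920; best=720 via (A,hash)
  {BDE}: card=5000; try (E,hash)→3080, (E,merge)→6080, (D,hash)→7680, (E,nl_idx)→9080, (D,nl_idx)→37200, (E,nl)→41280 …(+2); best=3080 via (E,hash)
  {BCE}: card=15000; try (B,merge)→8260, (B,hash)→8760, (C,hash)→8880, (C,merge)→73160, (B,nl)→121260, (C,nl)→602200; best=8260 via (B,merge)
  {ACE}: card=3000; try (A,hash)→2040, (E,hash)→3320, (A,merge)→4540, (E,nl_idx)→12120, (A,nl)→13260, (E,merge)→15920 …(+1); best=2040 via (A,hash)
  {BCDE}: card=15000; try (C,hash)→9760, (D,hash)→23740, (C,merge)→74040, (D,nl_idx)→113260, (D,merge)→233540, (C,nl)→603080 …(+1); best=9760 via (C,hash)
  {ABCE}: card=150000; try (B,hash)→12240, (A,hash)→23740, (B,merge)→45040, (A,merge)→233540, (A,nl)→608260, (B,nl)→1202040; best=12240 via (B,hash)
  {ABCDE}: card=150000; try (A,hash)→25240, (D,hash)→162720, (A,merge)→235040, (A,nl)→609760, (D,nl_idx)→1062240, (D,merge)→2862520 …(+1); best=25240 via (A,hash)

cost=25240; order=B,D,E,C,A; methods=hash,hash,hash,hash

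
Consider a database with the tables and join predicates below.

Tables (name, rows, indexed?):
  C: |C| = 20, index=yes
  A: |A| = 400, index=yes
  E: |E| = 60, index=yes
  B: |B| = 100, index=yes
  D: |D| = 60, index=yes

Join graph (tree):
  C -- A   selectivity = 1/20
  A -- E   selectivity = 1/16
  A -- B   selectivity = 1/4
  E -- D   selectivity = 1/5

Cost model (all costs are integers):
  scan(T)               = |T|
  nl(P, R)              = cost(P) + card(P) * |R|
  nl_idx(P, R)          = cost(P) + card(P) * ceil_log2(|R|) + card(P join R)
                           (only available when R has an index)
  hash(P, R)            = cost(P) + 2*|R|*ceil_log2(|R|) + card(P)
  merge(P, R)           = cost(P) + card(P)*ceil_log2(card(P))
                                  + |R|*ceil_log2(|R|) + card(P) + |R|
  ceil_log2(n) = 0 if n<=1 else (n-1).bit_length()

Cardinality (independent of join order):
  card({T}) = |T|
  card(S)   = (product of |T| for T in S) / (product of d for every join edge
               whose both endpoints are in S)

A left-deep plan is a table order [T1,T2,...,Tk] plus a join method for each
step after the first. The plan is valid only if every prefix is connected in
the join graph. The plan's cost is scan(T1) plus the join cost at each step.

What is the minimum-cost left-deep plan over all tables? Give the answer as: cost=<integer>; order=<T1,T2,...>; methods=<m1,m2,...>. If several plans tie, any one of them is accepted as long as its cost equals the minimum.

cost=23340; order=C,A,E,D,B; methods=nl_idx,hash,hash,hash

Selinger DP (subsets sized 1..n):
  {C}: scan cost=20, card=20
  {A}: scan cost=400, card=400
  {E}: scan cost=60, card=60
  {B}: scan cost=100, card=100
  {D}: scan cost=60, card=60
  {AC}: card=400; try (A,nl_idx)→600, (C,hash)→1000, (C,nl_idx)→2800, (A,merge)→4140, (C,merge)→4520, (A,hash)→7240 …(+2); best=600 via (A,nl_idx)
  {AE}: card=1500; try (E,hash)→1520, (A,nl_idx)→2100, (E,nl_idx)→4300, (A,merge)→4480, (E,merge)→4820, (A,hash)→7320 …(+2); best=1520 via (E,hash)
  {AB}: card=10000; try (B,hash)→2200, (A,merge)→4900, (B,merge)→5200, (A,hash)→7400, (A,nl_idx)→11000, (B,nl_idx)→13200 …(+2); best=2200 via (B,hash)
  {DE}: card=720; try (E,hash)→840, (D,hash)→840, (E,merge)→900, (D,merge)→900, (E,nl_idx)→1140, (D,nl_idx)→1140 …(+2); best=840 via (E,hash)
  {ACE}: card=1500; try (E,hash)→1720, (C,hash)→3220, (E,nl_idx)→4500, (E,merge)→5020, (C,nl_idx)→10520, (C,merge)→19640 …(+2); best=1720 via (E,hash)
  {ABC}: card=10000; try (B,hash)→2400, (B,merge)→5400, (C,hash)→12400, (B,nl_idx)→13400, (B,nl)→40600, (C,nl_idx)→62200 …(+2); best=2400 via (B,hash)
  {ABE}: card=37500; try (B,hash)→4420, (E,hash)→12920, (B,merge)→20320, (B,nl_idx)→49520, (E,nl_idx)→99700, (B,nl)→151520 …(+2); best=4420 via (B,hash)
  {ADE}: card=18000; try (D,hash)→3740, (A,hash)→8760, (A,merge)→12760, (D,merge)→19940, (A,nl_idx)→25320, (D,nl_idx)→28520 …(+2); best=3740 via (D,hash)
  {ABCE}: card=37500; try (B,hash)→4620, (E,hash)→13120, (B,merge)→20520, (C,hash)→42120, (B,nl_idx)→49720, (E,nl_idx)→99900 …(+6); best=4620 via (B,hash)
  {ACDE}: card=18000; try (D,hash)→3940, (D,merge)→20140, (C,hash)→21940, (D,nl_idx)→28720, (D,nl)→91720, (C,nl_idx)→111740 …(+2); best=3940 via (D,hash)
  {ABDE}: card=450000; try (B,hash)→23140, (D,hash)→42640, (B,merge)→292540, (B,nl_idx)→579740, (D,merge)→642340, (D,nl_idx)→679420 …(+2); best=23140 via (B,hash)
  {ABCDE}: card=450000; try (B,hash)→23340, (D,hash)→42840, (B,merge)→292740, (C,hash)→473340, (B,nl_idx)→579940, (D,merge)→642540 …(+6); best=23340 via (B,hash)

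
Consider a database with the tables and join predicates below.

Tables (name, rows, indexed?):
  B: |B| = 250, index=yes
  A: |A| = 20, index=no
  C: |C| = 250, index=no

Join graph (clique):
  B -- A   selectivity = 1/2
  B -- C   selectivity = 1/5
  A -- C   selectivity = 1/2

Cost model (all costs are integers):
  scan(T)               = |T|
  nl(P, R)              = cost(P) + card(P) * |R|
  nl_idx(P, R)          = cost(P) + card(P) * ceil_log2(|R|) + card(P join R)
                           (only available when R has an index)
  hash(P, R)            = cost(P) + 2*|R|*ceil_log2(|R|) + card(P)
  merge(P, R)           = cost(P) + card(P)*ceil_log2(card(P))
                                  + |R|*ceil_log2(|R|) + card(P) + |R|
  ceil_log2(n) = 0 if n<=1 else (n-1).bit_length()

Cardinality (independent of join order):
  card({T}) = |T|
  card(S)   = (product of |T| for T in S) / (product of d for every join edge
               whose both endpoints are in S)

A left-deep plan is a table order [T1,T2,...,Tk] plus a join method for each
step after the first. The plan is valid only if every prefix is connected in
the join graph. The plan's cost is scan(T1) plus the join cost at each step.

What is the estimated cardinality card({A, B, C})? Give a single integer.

Tables in S: A(20), B(250), C(250)
Edges inside S: B-A(d=2), B-C(d=5), A-C(d=2)
numerator = 20 * 250 * 250 = 1250000
denominator = 2 * 5 * 2 = 20
card(S) = 1250000 / 20 = 62500

62500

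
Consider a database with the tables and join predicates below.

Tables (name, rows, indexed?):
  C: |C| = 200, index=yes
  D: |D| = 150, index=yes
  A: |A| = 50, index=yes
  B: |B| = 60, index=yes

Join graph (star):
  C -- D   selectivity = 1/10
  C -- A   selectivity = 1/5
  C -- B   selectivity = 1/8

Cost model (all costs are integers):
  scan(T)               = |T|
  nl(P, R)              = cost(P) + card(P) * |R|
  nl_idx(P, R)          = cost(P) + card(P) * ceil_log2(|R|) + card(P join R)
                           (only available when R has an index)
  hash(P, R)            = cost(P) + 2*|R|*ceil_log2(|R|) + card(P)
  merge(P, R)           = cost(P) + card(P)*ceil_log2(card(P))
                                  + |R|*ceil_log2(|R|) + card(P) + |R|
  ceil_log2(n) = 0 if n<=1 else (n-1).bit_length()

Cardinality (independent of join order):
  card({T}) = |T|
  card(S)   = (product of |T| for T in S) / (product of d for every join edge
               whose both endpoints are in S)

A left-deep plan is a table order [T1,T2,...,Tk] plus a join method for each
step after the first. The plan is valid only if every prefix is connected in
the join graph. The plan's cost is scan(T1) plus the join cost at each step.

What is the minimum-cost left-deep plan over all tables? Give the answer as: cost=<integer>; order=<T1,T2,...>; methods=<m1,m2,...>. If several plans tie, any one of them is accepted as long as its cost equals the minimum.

cost=20620; order=C,B,A,D; methods=hash,hash,hash

Selinger DP (subsets sized 1..n):
  {C}: scan cost=200, card=200
  {D}: scan cost=150, card=150
  {A}: scan cost=50, card=50
  {B}: scan cost=60, card=60
  {CD}: card=3000; try (D,hash)→2800, (C,merge)→3300, (D,merge)→3350, (C,hash)→3500, (C,nl_idx)→4350, (D,nl_idx)→4800 …(+2); best=2800 via (D,hash)
  {AC}: card=2000; try (A,hash)→1000, (C,merge)→2200, (A,merge)→2350, (C,nl_idx)→2450, (C,hash)→3300, (A,nl_idx)→3400 …(+2); best=1000 via (A,hash)
  {BC}: card=1500; try (B,hash)→1120, (C,nl_idx)→2040, (C,merge)→2280, (B,merge)→2420, (B,nl_idx)→2900, (C,hash)→3320 …(+2); best=1120 via (B,hash)
  {ACD}: card=30000; try (D,hash)→5400, (A,hash)→6400, (D,merge)→26350, (A,merge)→42150, (D,nl_idx)→47000, (A,nl_idx)→50800 …(+2); best=5400 via (D,hash)
  {BCD}: card=22500; try (D,hash)→5020, (B,hash)→6520, (D,merge)→20470, (D,nl_idx)→35620, (B,merge)→42220, (B,nl_idx)→43300 …(+2); best=5020 via (D,hash)
  {ABC}: card=15000; try (A,hash)→3220, (B,hash)→3720, (A,merge)→19470, (A,nl_idx)→25120, (B,merge)→25420, (B,nl_idx)→28000 …(+2); best=3220 via (A,hash)
  {ABCD}: card=225000; try (D,hash)→20620, (A,hash)→28120, (B,hash)→36120, (D,merge)→229570, (D,nl_idx)→348220, (A,nl_idx)→365020 …(+6); best=20620 via (D,hash)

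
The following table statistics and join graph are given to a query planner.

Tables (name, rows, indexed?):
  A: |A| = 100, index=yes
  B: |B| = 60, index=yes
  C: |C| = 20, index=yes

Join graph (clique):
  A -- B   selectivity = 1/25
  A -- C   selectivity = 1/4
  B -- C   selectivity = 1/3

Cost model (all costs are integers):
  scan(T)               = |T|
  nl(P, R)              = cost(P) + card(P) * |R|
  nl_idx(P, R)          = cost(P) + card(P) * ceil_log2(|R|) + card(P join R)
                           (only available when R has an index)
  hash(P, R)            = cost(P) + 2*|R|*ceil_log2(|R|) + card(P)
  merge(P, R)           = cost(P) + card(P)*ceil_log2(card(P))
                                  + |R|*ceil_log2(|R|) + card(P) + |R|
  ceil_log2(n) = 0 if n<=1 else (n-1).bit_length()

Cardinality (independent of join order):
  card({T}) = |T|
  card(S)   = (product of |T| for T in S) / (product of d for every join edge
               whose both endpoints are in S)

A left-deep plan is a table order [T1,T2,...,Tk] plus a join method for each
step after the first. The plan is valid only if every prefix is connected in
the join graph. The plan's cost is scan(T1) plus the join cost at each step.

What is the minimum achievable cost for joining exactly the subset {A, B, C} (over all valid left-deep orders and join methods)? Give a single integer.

Selinger DP over subsets of {A,B,C}:
  {A}: scan cost=100, card=100
  {B}: scan cost=60, card=60
  {C}: scan cost=20, card=20
  {AB}: card=240; try (A,nl_idx)→720, (B,hash)→920, (B,nl_idx)→940, (A,merge)→1280, (B,merge)→1320, (A,hash)→1520 …(+2); best=720 via (A,nl_idx)
  {AC}: card=500; try (C,hash)→400, (A,nl_idx)→660, (A,merge)→940, (C,merge)→1020, (C,nl_idx)→1100, (A,hash)→1440 …(+2); best=400 via (C,hash)
  {BC}: card=400; try (C,hash)→320, (B,nl_idx)→540, (B,merge)→560, (C,merge)→600, (C,nl_idx)→760, (B,hash)→760 …(+2); best=320 via (C,hash)
  {ABC}: card=400; try (C,hash)→1160, (B,hash)→1620, (A,hash)→2120, (C,nl_idx)→2320, (C,merge)→3000, (A,nl_idx)→3520 …(+6); best=1160 via (C,hash)

1160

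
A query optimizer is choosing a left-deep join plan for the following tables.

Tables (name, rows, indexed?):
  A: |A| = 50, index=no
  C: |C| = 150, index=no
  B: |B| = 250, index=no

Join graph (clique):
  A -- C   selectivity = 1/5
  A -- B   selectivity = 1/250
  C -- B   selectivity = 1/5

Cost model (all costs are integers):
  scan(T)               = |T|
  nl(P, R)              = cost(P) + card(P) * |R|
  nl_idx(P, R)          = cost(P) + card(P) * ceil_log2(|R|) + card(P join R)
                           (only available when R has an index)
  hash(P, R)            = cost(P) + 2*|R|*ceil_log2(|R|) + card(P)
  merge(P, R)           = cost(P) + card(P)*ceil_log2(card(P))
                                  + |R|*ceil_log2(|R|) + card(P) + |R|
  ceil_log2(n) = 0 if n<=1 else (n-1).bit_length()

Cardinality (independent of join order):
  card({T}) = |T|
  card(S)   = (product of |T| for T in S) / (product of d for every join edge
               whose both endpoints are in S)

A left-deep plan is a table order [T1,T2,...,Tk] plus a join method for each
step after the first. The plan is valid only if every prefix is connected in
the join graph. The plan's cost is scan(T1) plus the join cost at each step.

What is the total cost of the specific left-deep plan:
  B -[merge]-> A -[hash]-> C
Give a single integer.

5300

step 1: scan B: cost=250, card=250
step 2: join A via merge
    card(P join A) = 250*50/(250) = 50
    cost = 250 + 250*8 + 50*6 + 250 + 50 = 2850
step 3: join C via hash
    card(P join C) = 50*150/(5*5) = 300
    cost = 2850 + 2*150*8 + 50 = 5300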